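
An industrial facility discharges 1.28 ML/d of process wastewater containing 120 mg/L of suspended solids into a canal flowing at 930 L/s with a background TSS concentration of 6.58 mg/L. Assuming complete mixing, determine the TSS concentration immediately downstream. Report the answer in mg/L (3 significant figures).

8.36 mg/L

1.28 ML/d = 0.01481 m³/s.
930 L/s = 0.93 m³/s.
Flow-weighted mixing gives C = (0.01481·120 + 0.93·6.58) / (0.01481 + 0.93) = 7.897/0.9448 = 8.358 mg/L.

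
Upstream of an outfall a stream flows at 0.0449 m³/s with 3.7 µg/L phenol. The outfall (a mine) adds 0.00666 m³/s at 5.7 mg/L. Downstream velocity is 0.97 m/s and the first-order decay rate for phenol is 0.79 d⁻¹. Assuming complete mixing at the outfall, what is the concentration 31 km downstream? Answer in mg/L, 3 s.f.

0.552 mg/L

3.7 µg/L = 0.0037 mg/L.
After complete mixing, C₀ = (0.00666·5.7 + 0.0449·0.0037) / 0.05156 = 0.7395 mg/L.
Travel time t = 3.1e+04 m / 0.97 m/s = 3.196e+04 s = 0.3699 d.
C = 0.7395·exp(−0.79·0.3699) = 0.7395·0.7466 = 0.5521 mg/L.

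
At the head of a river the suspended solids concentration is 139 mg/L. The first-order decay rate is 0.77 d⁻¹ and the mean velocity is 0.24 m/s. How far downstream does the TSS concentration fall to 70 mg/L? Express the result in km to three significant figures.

18.5 km

From C = C₀·e^(−kt), t = ln(C₀/C)/k = ln(139/70)/0.77 = 0.686/0.77 = 0.8909 d.
Distance = v·t = 0.24 m/s × 7.697e+04 s = 1.847e+04 m = 18.47 km.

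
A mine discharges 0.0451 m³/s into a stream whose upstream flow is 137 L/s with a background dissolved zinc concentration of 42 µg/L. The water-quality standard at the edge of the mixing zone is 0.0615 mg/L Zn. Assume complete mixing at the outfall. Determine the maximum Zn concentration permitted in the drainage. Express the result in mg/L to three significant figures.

137 L/s = 0.137 m³/s.
42 µg/L = 0.042 mg/L.
Mass balance: 0.0615·0.1821 = 0.0451·Cₑ + 0.137·0.042.
Cₑ = (0.0112 − 0.005754) / 0.0451 = 0.1207 mg/L.

0.121 mg/L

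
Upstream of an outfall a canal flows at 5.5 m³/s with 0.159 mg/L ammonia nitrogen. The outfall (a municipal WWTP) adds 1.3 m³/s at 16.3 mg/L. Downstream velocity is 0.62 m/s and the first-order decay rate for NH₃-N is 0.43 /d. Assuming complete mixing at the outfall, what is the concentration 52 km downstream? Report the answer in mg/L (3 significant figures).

2.14 mg/L

After complete mixing, C₀ = (1.3·16.3 + 5.5·0.159) / 6.8 = 3.245 mg/L.
Travel time t = 5.2e+04 m / 0.62 m/s = 8.387e+04 s = 0.9707 d.
C = 3.245·exp(−0.43·0.9707) = 3.245·0.6587 = 2.137 mg/L.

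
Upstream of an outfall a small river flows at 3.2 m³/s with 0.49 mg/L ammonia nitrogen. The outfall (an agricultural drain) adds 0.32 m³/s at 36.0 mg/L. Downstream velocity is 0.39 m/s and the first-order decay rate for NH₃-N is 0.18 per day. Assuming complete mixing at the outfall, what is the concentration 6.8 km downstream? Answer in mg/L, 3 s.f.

3.59 mg/L

After complete mixing, C₀ = (0.32·36 + 3.2·0.49) / 3.52 = 3.718 mg/L.
Travel time t = 6800 m / 0.39 m/s = 1.744e+04 s = 0.2018 d.
C = 3.718·exp(−0.18·0.2018) = 3.718·0.9643 = 3.586 mg/L.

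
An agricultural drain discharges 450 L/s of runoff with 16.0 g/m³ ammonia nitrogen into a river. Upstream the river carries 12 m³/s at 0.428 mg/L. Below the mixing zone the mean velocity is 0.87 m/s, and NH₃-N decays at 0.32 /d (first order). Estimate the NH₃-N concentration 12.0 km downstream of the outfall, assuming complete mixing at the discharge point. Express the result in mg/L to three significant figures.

0.941 mg/L

450 L/s = 0.45 m³/s.
After complete mixing, C₀ = (0.45·16 + 12·0.428) / 12.45 = 0.9908 mg/L.
Travel time t = 1.2e+04 m / 0.87 m/s = 1.379e+04 s = 0.1596 d.
C = 0.9908·exp(−0.32·0.1596) = 0.9908·0.9502 = 0.9415 mg/L.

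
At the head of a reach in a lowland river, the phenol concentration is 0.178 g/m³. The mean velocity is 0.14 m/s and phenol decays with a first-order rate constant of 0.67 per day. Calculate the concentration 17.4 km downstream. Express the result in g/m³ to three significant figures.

Travel time t = 17.4 km / 0.14 m/s = 1.74e+04/0.14 = 1.243e+05 s = 1.438 d.
First-order decay: C = 0.178·exp(−0.67·1.438) = 0.178·0.3814 = 0.0679 g/m³.

0.0679 g/m³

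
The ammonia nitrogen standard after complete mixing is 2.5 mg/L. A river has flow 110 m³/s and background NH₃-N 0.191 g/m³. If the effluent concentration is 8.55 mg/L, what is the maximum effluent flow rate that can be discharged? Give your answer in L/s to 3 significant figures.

Mass balance at complete mixing: C_std·(Q_w + Q_r) = Q_w·C_e + Q_r·C_b.
Rearranging, Q_w = Q_r·(C_std − C_b)/(C_e − C_std) = 110·(2.5 − 0.191) / (8.55 − 2.5) = 41.98 m³/s.
= 4.198e+04 L/s.

42000 L/s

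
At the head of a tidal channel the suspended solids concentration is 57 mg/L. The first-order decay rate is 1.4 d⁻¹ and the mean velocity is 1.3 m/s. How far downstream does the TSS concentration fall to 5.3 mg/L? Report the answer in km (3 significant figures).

From C = C₀·e^(−kt), t = ln(C₀/C)/k = ln(57/5.3)/1.4 = 2.375/1.4 = 1.697 d.
Distance = v·t = 1.3 m/s × 1.466e+05 s = 1.906e+05 m = 190.6 km.

191 km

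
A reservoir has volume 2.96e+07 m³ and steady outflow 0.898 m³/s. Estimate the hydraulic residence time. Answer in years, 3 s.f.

1.04 yr

Q = 0.898 m³/s × 3.156e+07 s/yr = 2.834e+07 m³/yr.
Hydraulic residence time τ = V/Q = 2.96e+07/2.834e+07 = 1.045 yr.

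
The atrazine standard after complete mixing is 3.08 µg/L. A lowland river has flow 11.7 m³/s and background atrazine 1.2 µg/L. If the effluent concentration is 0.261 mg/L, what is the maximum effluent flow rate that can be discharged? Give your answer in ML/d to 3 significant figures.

7.37 ML/d

1.2 µg/L = 0.0012 mg/L.
3.08 µg/L = 0.00308 mg/L.
Mass balance at complete mixing: C_std·(Q_w + Q_r) = Q_w·C_e + Q_r·C_b.
Rearranging, Q_w = Q_r·(C_std − C_b)/(C_e − C_std) = 11.7·(0.00308 − 0.0012) / (0.261 − 0.00308) = 0.08528 m³/s.
= 7.368 ML/d.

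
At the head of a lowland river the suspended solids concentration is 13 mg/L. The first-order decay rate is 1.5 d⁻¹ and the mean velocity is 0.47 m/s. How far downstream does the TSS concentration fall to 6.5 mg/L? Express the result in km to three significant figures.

From C = C₀·e^(−kt), t = ln(C₀/C)/k = ln(13/6.5)/1.5 = 0.6931/1.5 = 0.4621 d.
Distance = v·t = 0.47 m/s × 3.993e+04 s = 1.876e+04 m = 18.76 km.

18.8 km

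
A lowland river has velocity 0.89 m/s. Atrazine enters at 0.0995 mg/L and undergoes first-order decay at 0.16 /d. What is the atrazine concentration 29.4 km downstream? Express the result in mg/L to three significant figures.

Travel time t = 29.4 km / 0.89 m/s = 2.94e+04/0.89 = 3.303e+04 s = 0.3823 d.
First-order decay: C = 0.0995·exp(−0.16·0.3823) = 0.0995·0.9407 = 0.0936 mg/L.

0.0936 mg/L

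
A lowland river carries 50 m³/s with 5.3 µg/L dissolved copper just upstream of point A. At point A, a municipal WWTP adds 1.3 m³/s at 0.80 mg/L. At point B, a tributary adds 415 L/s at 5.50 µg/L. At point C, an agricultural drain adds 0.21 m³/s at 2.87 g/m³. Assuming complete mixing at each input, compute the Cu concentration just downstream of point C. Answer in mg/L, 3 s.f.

0.0368 mg/L

5.3 µg/L = 0.0053 mg/L.
After input A: C = (50·0.0053 + 1.3·0.8) / 51.3 = 0.02544 mg/L.
415 L/s = 0.415 m³/s.
5.50 µg/L = 0.0055 mg/L.
After input B: C = (51.3·0.02544 + 0.415·0.0055) / 51.71 = 0.02528 mg/L.
After input C: C = (51.71·0.02528 + 0.21·2.87) / 51.92 = 0.03678 mg/L.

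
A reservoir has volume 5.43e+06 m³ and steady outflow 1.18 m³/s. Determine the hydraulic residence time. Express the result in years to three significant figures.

0.146 yr

Q = 1.18 m³/s × 3.156e+07 s/yr = 3.724e+07 m³/yr.
Hydraulic residence time τ = V/Q = 5.43e+06/3.724e+07 = 0.1458 yr.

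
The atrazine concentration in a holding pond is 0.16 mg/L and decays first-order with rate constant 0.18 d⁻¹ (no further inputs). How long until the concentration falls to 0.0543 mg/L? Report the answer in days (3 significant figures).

6.00 d

t = ln(C₀/C)/k = ln(0.16/0.0543)/0.18 = 1.081/0.18 = 6.004 d.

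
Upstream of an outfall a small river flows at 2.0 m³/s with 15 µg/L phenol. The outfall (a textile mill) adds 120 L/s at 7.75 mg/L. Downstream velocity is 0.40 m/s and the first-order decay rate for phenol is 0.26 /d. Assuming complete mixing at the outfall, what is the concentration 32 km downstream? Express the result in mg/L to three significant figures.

0.356 mg/L

120 L/s = 0.12 m³/s.
15 µg/L = 0.015 mg/L.
After complete mixing, C₀ = (0.12·7.75 + 2·0.015) / 2.12 = 0.4528 mg/L.
Travel time t = 3.2e+04 m / 0.40 m/s = 8e+04 s = 0.9259 d.
C = 0.4528·exp(−0.26·0.9259) = 0.4528·0.786 = 0.3559 mg/L.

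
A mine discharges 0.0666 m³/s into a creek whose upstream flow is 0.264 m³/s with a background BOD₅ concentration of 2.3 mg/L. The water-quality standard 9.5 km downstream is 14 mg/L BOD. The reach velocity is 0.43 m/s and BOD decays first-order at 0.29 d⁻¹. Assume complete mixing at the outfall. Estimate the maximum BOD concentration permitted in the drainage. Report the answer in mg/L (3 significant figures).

65.7 mg/L

Travel time to the compliance point: t = 9500/0.43 = 2.209e+04 s = 0.2557 d; decay factor exp(−0.29·0.2557) = 0.9285.
So the concentration just after mixing may be at most 14/0.9285 = 15.08 mg/L.
Mass balance: 15.08·0.3306 = 0.0666·Cₑ + 0.264·2.3.
Cₑ = (4.985 − 0.6072) / 0.0666 = 65.73 mg/L.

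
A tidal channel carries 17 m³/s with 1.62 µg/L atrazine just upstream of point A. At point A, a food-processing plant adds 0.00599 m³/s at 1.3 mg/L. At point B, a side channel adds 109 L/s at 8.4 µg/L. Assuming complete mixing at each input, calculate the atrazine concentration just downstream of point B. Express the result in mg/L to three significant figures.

1.62 µg/L = 0.00162 mg/L.
After input A: C = (17·0.00162 + 0.00599·1.3) / 17.01 = 0.002077 mg/L.
109 L/s = 0.109 m³/s.
8.4 µg/L = 0.0084 mg/L.
After input B: C = (17.01·0.002077 + 0.109·0.0084) / 17.11 = 0.002118 mg/L.

0.00212 mg/L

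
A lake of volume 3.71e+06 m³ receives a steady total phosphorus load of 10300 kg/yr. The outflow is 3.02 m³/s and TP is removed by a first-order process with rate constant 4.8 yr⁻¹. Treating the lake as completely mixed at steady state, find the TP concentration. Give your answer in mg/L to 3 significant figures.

0.0911 mg/L

Outflow Q = 3.02 m³/s × 3.156e+07 s/yr = 9.53e+07 m³/yr.
Steady-state CSTR mass balance: W = Q·C + k·V·C, so C = W/(Q + kV).
Q + kV = 9.53e+07 + 4.8·3.71e+06 = 1.131e+08 m³/yr.
C = 10300/1.131e+08 = 9.106e-05 kg/m³ = 0.09106 mg/L.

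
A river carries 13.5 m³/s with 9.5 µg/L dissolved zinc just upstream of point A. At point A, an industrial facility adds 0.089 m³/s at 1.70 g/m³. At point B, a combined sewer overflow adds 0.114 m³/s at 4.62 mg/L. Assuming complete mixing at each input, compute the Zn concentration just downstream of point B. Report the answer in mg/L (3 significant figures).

9.5 µg/L = 0.0095 mg/L.
After input A: C = (13.5·0.0095 + 0.089·1.7) / 13.59 = 0.02057 mg/L.
After input B: C = (13.59·0.02057 + 0.114·4.62) / 13.7 = 0.05884 mg/L.

0.0588 mg/L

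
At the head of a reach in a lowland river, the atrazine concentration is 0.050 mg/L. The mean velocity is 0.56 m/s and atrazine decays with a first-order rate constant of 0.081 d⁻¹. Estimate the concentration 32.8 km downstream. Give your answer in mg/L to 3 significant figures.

Travel time t = 32.8 km / 0.56 m/s = 3.28e+04/0.56 = 5.857e+04 s = 0.6779 d.
First-order decay: C = 0.050·exp(−0.081·0.6779) = 0.050·0.9466 = 0.04733 mg/L.

0.0473 mg/L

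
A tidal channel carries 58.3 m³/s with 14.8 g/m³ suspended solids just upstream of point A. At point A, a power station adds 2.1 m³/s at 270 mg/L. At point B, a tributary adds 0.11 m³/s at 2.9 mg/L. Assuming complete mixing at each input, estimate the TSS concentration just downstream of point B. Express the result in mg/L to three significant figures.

23.6 mg/L

After input A: C = (58.3·14.8 + 2.1·270) / 60.4 = 23.67 mg/L.
After input B: C = (60.4·23.67 + 0.11·2.9) / 60.51 = 23.64 mg/L.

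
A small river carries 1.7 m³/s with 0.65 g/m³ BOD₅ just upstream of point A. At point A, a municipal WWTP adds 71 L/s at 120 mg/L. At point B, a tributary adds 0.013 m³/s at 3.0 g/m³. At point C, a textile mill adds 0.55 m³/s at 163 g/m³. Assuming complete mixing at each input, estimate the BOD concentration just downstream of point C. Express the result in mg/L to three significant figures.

71 L/s = 0.071 m³/s.
After input A: C = (1.7·0.65 + 0.071·120) / 1.771 = 5.435 mg/L.
After input B: C = (1.771·5.435 + 0.013·3) / 1.784 = 5.417 mg/L.
After input C: C = (1.784·5.417 + 0.55·163) / 2.334 = 42.55 mg/L.

42.6 mg/L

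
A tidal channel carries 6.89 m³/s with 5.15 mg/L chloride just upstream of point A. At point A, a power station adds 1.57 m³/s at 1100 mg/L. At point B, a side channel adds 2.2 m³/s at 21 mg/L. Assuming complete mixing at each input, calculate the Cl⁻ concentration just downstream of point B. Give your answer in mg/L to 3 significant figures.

After input A: C = (6.89·5.15 + 1.57·1100) / 8.46 = 208.3 mg/L.
After input B: C = (8.46·208.3 + 2.2·21) / 10.66 = 169.7 mg/L.

170 mg/L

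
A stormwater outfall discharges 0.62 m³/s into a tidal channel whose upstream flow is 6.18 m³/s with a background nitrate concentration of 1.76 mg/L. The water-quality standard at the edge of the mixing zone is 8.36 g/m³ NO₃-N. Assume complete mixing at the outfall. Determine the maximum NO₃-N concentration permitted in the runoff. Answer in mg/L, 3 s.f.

Mass balance: 8.36·6.8 = 0.62·Cₑ + 6.18·1.76.
Cₑ = (56.85 − 10.88) / 0.62 = 74.15 mg/L.

74.1 mg/L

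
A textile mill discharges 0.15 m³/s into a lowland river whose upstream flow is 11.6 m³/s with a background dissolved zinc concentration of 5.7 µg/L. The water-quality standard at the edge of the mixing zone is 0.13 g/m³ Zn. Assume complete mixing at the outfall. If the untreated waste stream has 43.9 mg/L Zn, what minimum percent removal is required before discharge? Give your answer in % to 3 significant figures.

77.8 %

5.7 µg/L = 0.0057 mg/L.
Mass balance: 0.13·11.75 = 0.15·Cₑ + 11.6·0.0057.
Cₑ = (1.528 − 0.06612) / 0.15 = 9.743 mg/L.
Required removal = 1 − 9.743/43.9 = 77.81 %.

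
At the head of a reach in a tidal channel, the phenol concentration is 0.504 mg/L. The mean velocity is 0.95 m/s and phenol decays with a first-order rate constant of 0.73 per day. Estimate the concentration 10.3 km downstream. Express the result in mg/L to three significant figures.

0.460 mg/L

Travel time t = 10.3 km / 0.95 m/s = 1.03e+04/0.95 = 1.084e+04 s = 0.1255 d.
First-order decay: C = 0.504·exp(−0.73·0.1255) = 0.504·0.9125 = 0.4599 mg/L.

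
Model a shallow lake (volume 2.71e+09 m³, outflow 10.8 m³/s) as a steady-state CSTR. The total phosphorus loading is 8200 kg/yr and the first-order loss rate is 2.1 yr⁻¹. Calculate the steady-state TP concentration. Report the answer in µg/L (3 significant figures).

1.36 µg/L

Outflow Q = 10.8 m³/s × 3.156e+07 s/yr = 3.408e+08 m³/yr.
Steady-state CSTR mass balance: W = Q·C + k·V·C, so C = W/(Q + kV).
Q + kV = 3.408e+08 + 2.1·2.71e+09 = 6.032e+09 m³/yr.
C = 8200/6.032e+09 = 1.359e-06 kg/m³ = 0.001359 mg/L = 1.359 µg/L.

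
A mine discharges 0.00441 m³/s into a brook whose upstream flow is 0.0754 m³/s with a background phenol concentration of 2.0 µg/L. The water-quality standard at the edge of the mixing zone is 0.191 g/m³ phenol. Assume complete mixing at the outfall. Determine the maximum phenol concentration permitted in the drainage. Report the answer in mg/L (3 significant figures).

3.42 mg/L

2.0 µg/L = 0.002 mg/L.
Mass balance: 0.191·0.07981 = 0.00441·Cₑ + 0.0754·0.002.
Cₑ = (0.01524 − 0.0001508) / 0.00441 = 3.422 mg/L.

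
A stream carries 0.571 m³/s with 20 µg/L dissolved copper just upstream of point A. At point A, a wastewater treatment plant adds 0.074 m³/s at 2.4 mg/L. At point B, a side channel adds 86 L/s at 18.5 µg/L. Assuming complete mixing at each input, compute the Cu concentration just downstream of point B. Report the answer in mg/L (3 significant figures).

20 µg/L = 0.02 mg/L.
After input A: C = (0.571·0.02 + 0.074·2.4) / 0.645 = 0.2931 mg/L.
86 L/s = 0.086 m³/s.
18.5 µg/L = 0.0185 mg/L.
After input B: C = (0.645·0.2931 + 0.086·0.0185) / 0.731 = 0.2608 mg/L.

0.261 mg/L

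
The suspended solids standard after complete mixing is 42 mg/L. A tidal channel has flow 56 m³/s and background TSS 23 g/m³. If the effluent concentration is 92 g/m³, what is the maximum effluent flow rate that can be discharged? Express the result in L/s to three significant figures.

Mass balance at complete mixing: C_std·(Q_w + Q_r) = Q_w·C_e + Q_r·C_b.
Rearranging, Q_w = Q_r·(C_std − C_b)/(C_e − C_std) = 56·(42 − 23) / (92 − 42) = 21.28 m³/s.
= 2.128e+04 L/s.

21300 L/s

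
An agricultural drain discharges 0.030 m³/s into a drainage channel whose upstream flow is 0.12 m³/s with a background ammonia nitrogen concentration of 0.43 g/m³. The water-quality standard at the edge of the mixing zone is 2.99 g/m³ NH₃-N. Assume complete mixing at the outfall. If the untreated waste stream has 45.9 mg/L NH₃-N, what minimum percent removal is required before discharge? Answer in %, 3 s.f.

71.2 %

Mass balance: 2.99·0.15 = 0.03·Cₑ + 0.12·0.43.
Cₑ = (0.4485 − 0.0516) / 0.03 = 13.23 mg/L.
Required removal = 1 − 13.23/45.9 = 71.18 %.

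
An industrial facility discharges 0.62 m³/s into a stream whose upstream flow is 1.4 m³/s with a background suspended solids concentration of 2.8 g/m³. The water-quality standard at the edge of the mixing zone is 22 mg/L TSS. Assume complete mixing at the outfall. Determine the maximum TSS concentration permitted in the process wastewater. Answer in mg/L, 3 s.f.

65.4 mg/L

Mass balance: 22·2.02 = 0.62·Cₑ + 1.4·2.8.
Cₑ = (44.44 − 3.92) / 0.62 = 65.35 mg/L.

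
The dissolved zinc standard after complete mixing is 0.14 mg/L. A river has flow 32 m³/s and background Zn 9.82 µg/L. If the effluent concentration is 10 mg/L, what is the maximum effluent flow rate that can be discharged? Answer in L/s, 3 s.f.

9.82 µg/L = 0.00982 mg/L.
Mass balance at complete mixing: C_std·(Q_w + Q_r) = Q_w·C_e + Q_r·C_b.
Rearranging, Q_w = Q_r·(C_std − C_b)/(C_e − C_std) = 32·(0.14 − 0.00982) / (10 − 0.14) = 0.4225 m³/s.
= 422.5 L/s.

422 L/s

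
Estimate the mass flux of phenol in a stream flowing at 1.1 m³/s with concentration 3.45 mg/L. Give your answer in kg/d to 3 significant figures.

328 kg/d

Mass flux = Q·C = 1.1 m³/s × 3.45 g/m³ = 3.795 g/s.
= 3.795 g/s × 86.4 = 327.9 kg/d.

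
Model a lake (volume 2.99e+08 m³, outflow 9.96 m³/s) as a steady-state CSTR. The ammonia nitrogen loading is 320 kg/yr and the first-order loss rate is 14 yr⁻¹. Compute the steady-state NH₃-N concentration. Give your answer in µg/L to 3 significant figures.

0.0711 µg/L

Outflow Q = 9.96 m³/s × 3.156e+07 s/yr = 3.143e+08 m³/yr.
Steady-state CSTR mass balance: W = Q·C + k·V·C, so C = W/(Q + kV).
Q + kV = 3.143e+08 + 14·2.99e+08 = 4.5e+09 m³/yr.
C = 320/4.5e+09 = 7.111e-08 kg/m³ = 7.111e-05 mg/L = 0.07111 µg/L.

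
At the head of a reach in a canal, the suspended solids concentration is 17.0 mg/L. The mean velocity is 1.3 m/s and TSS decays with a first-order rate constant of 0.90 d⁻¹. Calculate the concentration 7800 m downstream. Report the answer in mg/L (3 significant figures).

Travel time t = 7800 m / 1.3 m/s = 7800/1.3 = 6000 s = 0.06944 d.
First-order decay: C = 17.0·exp(−0.90·0.06944) = 17.0·0.9394 = 15.97 mg/L.

16.0 mg/L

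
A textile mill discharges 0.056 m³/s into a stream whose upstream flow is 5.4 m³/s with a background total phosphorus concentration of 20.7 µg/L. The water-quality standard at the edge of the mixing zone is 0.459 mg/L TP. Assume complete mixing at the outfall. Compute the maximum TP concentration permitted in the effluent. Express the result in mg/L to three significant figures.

20.7 µg/L = 0.0207 mg/L.
Mass balance: 0.459·5.456 = 0.056·Cₑ + 5.4·0.0207.
Cₑ = (2.504 − 0.1118) / 0.056 = 42.72 mg/L.

42.7 mg/L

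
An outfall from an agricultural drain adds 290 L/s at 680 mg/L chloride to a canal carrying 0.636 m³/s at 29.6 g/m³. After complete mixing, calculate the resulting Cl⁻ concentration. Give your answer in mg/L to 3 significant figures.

233 mg/L

290 L/s = 0.29 m³/s.
Conservation of mass across the mixing zone: C = (0.29·680 + 0.636·29.6) / (0.29 + 0.636) = 216/0.926 = 233.3 mg/L.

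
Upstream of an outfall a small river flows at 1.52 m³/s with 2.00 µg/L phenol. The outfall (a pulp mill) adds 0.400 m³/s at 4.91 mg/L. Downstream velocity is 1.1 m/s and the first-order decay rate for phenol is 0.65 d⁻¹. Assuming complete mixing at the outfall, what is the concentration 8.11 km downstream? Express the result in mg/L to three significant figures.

2.00 µg/L = 0.002 mg/L.
After complete mixing, C₀ = (0.4·4.91 + 1.52·0.002) / 1.92 = 1.025 mg/L.
Travel time t = 8110 m / 1.1 m/s = 7373 s = 0.08533 d.
C = 1.025·exp(−0.65·0.08533) = 1.025·0.946 = 0.9692 mg/L.

0.969 mg/L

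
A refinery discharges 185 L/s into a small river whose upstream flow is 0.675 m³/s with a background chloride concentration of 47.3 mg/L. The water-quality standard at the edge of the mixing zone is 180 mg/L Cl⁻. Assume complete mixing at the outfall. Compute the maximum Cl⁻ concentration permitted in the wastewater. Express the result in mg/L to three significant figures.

664 mg/L

185 L/s = 0.185 m³/s.
Mass balance: 180·0.86 = 0.185·Cₑ + 0.675·47.3.
Cₑ = (154.8 − 31.93) / 0.185 = 664.2 mg/L.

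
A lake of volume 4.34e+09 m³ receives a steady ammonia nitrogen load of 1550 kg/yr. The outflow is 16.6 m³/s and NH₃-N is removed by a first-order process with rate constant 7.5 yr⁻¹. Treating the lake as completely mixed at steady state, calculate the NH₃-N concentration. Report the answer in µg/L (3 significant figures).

Outflow Q = 16.6 m³/s × 3.156e+07 s/yr = 5.239e+08 m³/yr.
Steady-state CSTR mass balance: W = Q·C + k·V·C, so C = W/(Q + kV).
Q + kV = 5.239e+08 + 7.5·4.34e+09 = 3.307e+10 m³/yr.
C = 1550/3.307e+10 = 4.686e-08 kg/m³ = 4.686e-05 mg/L = 0.04686 µg/L.

0.0469 µg/L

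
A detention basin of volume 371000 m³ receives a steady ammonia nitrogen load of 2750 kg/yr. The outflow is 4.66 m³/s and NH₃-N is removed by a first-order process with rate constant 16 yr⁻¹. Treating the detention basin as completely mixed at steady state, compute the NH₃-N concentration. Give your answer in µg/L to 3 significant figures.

Outflow Q = 4.66 m³/s × 3.156e+07 s/yr = 1.471e+08 m³/yr.
Steady-state CSTR mass balance: W = Q·C + k·V·C, so C = W/(Q + kV).
Q + kV = 1.471e+08 + 16·371000 = 1.53e+08 m³/yr.
C = 2750/1.53e+08 = 1.797e-05 kg/m³ = 0.01797 mg/L = 17.97 µg/L.

18.0 µg/L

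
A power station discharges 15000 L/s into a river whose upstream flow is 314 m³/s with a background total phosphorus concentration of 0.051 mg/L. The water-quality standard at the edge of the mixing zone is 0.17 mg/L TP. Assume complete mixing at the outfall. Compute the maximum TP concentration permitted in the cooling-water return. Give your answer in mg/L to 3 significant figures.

2.66 mg/L

15000 L/s = 15 m³/s.
Mass balance: 0.17·329 = 15·Cₑ + 314·0.051.
Cₑ = (55.93 − 16.01) / 15 = 2.661 mg/L.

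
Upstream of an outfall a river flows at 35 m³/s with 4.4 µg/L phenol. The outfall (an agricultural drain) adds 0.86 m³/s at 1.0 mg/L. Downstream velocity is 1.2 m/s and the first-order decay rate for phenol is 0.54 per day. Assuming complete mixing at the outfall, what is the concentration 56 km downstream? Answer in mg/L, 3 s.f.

4.4 µg/L = 0.0044 mg/L.
After complete mixing, C₀ = (0.86·1 + 35·0.0044) / 35.86 = 0.02828 mg/L.
Travel time t = 5.6e+04 m / 1.2 m/s = 4.667e+04 s = 0.5401 d.
C = 0.02828·exp(−0.54·0.5401) = 0.02828·0.747 = 0.02112 mg/L.

0.0211 mg/L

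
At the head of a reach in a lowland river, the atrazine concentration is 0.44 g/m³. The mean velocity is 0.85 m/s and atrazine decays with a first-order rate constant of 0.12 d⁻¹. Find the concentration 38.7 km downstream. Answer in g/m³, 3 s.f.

Travel time t = 38.7 km / 0.85 m/s = 3.87e+04/0.85 = 4.553e+04 s = 0.527 d.
First-order decay: C = 0.44·exp(−0.12·0.527) = 0.44·0.9387 = 0.413 g/m³.

0.413 g/m³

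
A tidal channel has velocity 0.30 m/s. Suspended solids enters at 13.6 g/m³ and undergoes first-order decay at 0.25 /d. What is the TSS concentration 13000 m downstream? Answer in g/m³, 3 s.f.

12.0 g/m³

Travel time t = 13000 m / 0.30 m/s = 1.3e+04/0.30 = 4.333e+04 s = 0.5015 d.
First-order decay: C = 13.6·exp(−0.25·0.5015) = 13.6·0.8822 = 12 g/m³.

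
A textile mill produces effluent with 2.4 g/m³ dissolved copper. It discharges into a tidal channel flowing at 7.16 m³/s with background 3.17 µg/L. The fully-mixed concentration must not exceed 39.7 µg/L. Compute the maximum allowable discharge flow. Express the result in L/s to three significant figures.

3.17 µg/L = 0.00317 mg/L.
39.7 µg/L = 0.0397 mg/L.
Mass balance at complete mixing: C_std·(Q_w + Q_r) = Q_w·C_e + Q_r·C_b.
Rearranging, Q_w = Q_r·(C_std − C_b)/(C_e − C_std) = 7.16·(0.0397 − 0.00317) / (2.4 − 0.0397) = 0.1108 m³/s.
= 110.8 L/s.

111 L/s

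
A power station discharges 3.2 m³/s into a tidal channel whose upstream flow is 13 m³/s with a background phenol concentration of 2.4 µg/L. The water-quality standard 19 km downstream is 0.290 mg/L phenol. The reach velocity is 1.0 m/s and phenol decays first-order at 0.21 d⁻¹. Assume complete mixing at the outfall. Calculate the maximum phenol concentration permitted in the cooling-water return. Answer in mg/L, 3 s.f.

1.53 mg/L

2.4 µg/L = 0.0024 mg/L.
Travel time to the compliance point: t = 1.9e+04/1.0 = 1.9e+04 s = 0.2199 d; decay factor exp(−0.21·0.2199) = 0.9549.
So the concentration just after mixing may be at most 0.29/0.9549 = 0.3037 mg/L.
Mass balance: 0.3037·16.2 = 3.2·Cₑ + 13·0.0024.
Cₑ = (4.92 − 0.0312) / 3.2 = 1.528 mg/L.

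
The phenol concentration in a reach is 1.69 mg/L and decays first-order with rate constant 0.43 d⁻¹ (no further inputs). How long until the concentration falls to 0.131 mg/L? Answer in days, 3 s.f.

t = ln(C₀/C)/k = ln(1.69/0.131)/0.43 = 2.557/0.43 = 5.947 d.

5.95 d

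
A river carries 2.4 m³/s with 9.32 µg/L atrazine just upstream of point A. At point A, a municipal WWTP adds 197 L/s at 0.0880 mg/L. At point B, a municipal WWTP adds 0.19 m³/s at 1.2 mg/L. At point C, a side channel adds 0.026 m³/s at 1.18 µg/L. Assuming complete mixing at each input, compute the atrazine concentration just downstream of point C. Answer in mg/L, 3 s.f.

9.32 µg/L = 0.00932 mg/L.
197 L/s = 0.197 m³/s.
After input A: C = (2.4·0.00932 + 0.197·0.088) / 2.597 = 0.01529 mg/L.
After input B: C = (2.597·0.01529 + 0.19·1.2) / 2.787 = 0.09605 mg/L.
1.18 µg/L = 0.00118 mg/L.
After input C: C = (2.787·0.09605 + 0.026·0.00118) / 2.813 = 0.09518 mg/L.

0.0952 mg/L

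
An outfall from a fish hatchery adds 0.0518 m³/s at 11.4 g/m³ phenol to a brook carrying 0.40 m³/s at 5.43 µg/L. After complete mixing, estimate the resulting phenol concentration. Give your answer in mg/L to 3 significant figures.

1.31 mg/L

5.43 µg/L = 0.00543 mg/L.
Flow-weighted mixing gives C = (0.0518·11.4 + 0.4·0.00543) / (0.0518 + 0.4) = 0.5927/0.4518 = 1.312 mg/L.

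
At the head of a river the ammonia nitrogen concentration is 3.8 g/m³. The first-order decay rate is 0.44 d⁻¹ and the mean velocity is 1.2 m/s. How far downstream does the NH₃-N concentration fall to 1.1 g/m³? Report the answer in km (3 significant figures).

292 km

From C = C₀·e^(−kt), t = ln(C₀/C)/k = ln(3.8/1.1)/0.44 = 1.24/0.44 = 2.817 d.
Distance = v·t = 1.2 m/s × 2.434e+05 s = 2.921e+05 m = 292.1 km.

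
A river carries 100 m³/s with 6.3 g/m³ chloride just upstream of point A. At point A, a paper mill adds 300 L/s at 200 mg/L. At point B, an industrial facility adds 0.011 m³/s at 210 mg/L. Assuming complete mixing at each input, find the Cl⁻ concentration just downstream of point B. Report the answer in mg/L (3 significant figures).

6.90 mg/L

300 L/s = 0.3 m³/s.
After input A: C = (100·6.3 + 0.3·200) / 100.3 = 6.879 mg/L.
After input B: C = (100.3·6.879 + 0.011·210) / 100.3 = 6.902 mg/L.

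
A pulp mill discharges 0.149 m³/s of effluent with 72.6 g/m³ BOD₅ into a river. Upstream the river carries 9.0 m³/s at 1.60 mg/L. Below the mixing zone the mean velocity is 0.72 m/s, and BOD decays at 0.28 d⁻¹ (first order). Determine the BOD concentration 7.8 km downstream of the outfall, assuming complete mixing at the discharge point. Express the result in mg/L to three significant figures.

2.66 mg/L

After complete mixing, C₀ = (0.149·72.6 + 9·1.6) / 9.149 = 2.756 mg/L.
Travel time t = 7800 m / 0.72 m/s = 1.083e+04 s = 0.1254 d.
C = 2.756·exp(−0.28·0.1254) = 2.756·0.9655 = 2.661 mg/L.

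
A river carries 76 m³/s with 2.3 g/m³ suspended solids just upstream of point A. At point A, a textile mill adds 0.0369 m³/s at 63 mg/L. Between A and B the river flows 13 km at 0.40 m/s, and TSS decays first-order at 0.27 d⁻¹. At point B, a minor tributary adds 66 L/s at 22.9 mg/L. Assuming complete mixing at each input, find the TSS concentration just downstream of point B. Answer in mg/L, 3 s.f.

2.12 mg/L

After input A: C = (76·2.3 + 0.0369·63) / 76.04 = 2.329 mg/L.
Over the 13 km reach to input B (t = 3.25e+04 s = 0.3762 d), decay gives C = 2.329·exp(−0.27·0.3762) = 2.104 mg/L.
66 L/s = 0.066 m³/s.
After input B: C = (76.04·2.104 + 0.066·22.9) / 76.1 = 2.123 mg/L.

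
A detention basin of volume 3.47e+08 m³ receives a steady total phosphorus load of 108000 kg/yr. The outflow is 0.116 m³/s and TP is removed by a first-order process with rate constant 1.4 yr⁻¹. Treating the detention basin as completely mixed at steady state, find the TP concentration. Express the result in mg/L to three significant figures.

0.221 mg/L

Outflow Q = 0.116 m³/s × 3.156e+07 s/yr = 3.661e+06 m³/yr.
Steady-state CSTR mass balance: W = Q·C + k·V·C, so C = W/(Q + kV).
Q + kV = 3.661e+06 + 1.4·3.47e+08 = 4.895e+08 m³/yr.
C = 108000/4.895e+08 = 0.0002207 kg/m³ = 0.2207 mg/L.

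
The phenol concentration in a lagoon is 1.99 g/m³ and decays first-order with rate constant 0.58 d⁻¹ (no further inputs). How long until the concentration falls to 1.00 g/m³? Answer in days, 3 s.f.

t = ln(C₀/C)/k = ln(1.99/1.00)/0.58 = 0.6881/0.58 = 1.186 d.

1.19 d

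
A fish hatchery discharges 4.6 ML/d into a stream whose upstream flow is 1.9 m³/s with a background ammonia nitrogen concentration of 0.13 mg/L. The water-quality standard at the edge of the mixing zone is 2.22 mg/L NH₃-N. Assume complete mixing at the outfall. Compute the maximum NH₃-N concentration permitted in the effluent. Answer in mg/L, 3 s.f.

76.8 mg/L

4.6 ML/d = 0.05324 m³/s.
Mass balance: 2.22·1.953 = 0.05324·Cₑ + 1.9·0.13.
Cₑ = (4.336 − 0.247) / 0.05324 = 76.81 mg/L.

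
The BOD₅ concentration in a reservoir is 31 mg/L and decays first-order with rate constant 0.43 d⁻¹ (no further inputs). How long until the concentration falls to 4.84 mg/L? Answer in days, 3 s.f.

t = ln(C₀/C)/k = ln(31/4.84)/0.43 = 1.857/0.43 = 4.319 d.

4.32 d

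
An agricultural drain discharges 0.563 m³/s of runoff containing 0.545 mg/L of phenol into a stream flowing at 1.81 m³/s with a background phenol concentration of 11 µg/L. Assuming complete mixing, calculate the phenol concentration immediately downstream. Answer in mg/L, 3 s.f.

0.138 mg/L

11 µg/L = 0.011 mg/L.
Conservation of mass across the mixing zone: C = (0.563·0.545 + 1.81·0.011) / (0.563 + 1.81) = 0.3267/2.373 = 0.1377 mg/L.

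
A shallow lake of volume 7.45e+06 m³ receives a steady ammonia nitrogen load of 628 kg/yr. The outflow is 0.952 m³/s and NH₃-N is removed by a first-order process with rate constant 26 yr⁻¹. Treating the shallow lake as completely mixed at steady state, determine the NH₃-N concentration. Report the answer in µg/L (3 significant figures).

2.81 µg/L

Outflow Q = 0.952 m³/s × 3.156e+07 s/yr = 3.004e+07 m³/yr.
Steady-state CSTR mass balance: W = Q·C + k·V·C, so C = W/(Q + kV).
Q + kV = 3.004e+07 + 26·7.45e+06 = 2.237e+08 m³/yr.
C = 628/2.237e+08 = 2.807e-06 kg/m³ = 0.002807 mg/L = 2.807 µg/L.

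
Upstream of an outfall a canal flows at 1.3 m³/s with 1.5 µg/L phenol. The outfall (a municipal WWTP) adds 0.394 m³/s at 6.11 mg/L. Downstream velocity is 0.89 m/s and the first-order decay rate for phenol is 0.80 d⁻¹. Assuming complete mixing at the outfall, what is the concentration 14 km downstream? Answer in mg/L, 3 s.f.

1.23 mg/L

1.5 µg/L = 0.0015 mg/L.
After complete mixing, C₀ = (0.394·6.11 + 1.3·0.0015) / 1.694 = 1.422 mg/L.
Travel time t = 1.4e+04 m / 0.89 m/s = 1.573e+04 s = 0.1821 d.
C = 1.422·exp(−0.80·0.1821) = 1.422·0.8645 = 1.229 mg/L.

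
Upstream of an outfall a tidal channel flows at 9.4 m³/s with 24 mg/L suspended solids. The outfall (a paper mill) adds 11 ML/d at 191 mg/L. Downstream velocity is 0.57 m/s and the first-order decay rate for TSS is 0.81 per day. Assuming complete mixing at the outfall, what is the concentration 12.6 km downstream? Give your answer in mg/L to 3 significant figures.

11 ML/d = 0.1273 m³/s.
After complete mixing, C₀ = (0.1273·191 + 9.4·24) / 9.527 = 26.23 mg/L.
Travel time t = 1.26e+04 m / 0.57 m/s = 2.211e+04 s = 0.2558 d.
C = 26.23·exp(−0.81·0.2558) = 26.23·0.8128 = 21.32 mg/L.

21.3 mg/L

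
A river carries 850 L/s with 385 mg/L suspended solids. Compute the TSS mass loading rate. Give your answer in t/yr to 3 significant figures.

850 L/s = 0.85 m³/s.
Mass flux = Q·C = 0.85 m³/s × 385 g/m³ = 327.2 g/s.
= 327.2 g/s × 31.56 = 1.033e+04 t/yr.

10300 t/yr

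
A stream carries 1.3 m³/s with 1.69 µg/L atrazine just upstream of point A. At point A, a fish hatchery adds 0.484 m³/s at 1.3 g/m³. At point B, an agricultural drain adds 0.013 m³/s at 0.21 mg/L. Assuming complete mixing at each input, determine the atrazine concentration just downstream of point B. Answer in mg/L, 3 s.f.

1.69 µg/L = 0.00169 mg/L.
After input A: C = (1.3·0.00169 + 0.484·1.3) / 1.784 = 0.3539 mg/L.
After input B: C = (1.784·0.3539 + 0.013·0.21) / 1.797 = 0.3529 mg/L.

0.353 mg/L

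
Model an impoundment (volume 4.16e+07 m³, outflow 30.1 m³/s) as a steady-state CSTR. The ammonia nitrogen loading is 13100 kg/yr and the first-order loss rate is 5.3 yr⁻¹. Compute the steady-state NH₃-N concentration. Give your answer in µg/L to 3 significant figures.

11.2 µg/L

Outflow Q = 30.1 m³/s × 3.156e+07 s/yr = 9.499e+08 m³/yr.
Steady-state CSTR mass balance: W = Q·C + k·V·C, so C = W/(Q + kV).
Q + kV = 9.499e+08 + 5.3·4.16e+07 = 1.17e+09 m³/yr.
C = 13100/1.17e+09 = 1.119e-05 kg/m³ = 0.01119 mg/L = 11.19 µg/L.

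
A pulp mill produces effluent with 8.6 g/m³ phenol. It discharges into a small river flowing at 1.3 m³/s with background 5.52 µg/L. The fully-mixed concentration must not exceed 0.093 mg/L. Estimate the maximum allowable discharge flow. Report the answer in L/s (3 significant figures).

5.52 µg/L = 0.00552 mg/L.
Mass balance at complete mixing: C_std·(Q_w + Q_r) = Q_w·C_e + Q_r·C_b.
Rearranging, Q_w = Q_r·(C_std − C_b)/(C_e − C_std) = 1.3·(0.093 − 0.00552) / (8.6 − 0.093) = 0.01337 m³/s.
= 13.37 L/s.

13.4 L/s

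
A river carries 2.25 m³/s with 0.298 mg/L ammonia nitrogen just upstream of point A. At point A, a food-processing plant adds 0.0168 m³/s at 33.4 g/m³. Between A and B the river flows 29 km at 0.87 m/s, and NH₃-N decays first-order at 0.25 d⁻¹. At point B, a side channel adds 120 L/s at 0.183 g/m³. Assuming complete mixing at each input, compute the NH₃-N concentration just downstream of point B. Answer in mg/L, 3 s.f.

0.478 mg/L

After input A: C = (2.25·0.298 + 0.0168·33.4) / 2.267 = 0.5433 mg/L.
Over the 29 km reach to input B (t = 3.333e+04 s = 0.3858 d), decay gives C = 0.5433·exp(−0.25·0.3858) = 0.4934 mg/L.
120 L/s = 0.12 m³/s.
After input B: C = (2.267·0.4934 + 0.12·0.183) / 2.387 = 0.4778 mg/L.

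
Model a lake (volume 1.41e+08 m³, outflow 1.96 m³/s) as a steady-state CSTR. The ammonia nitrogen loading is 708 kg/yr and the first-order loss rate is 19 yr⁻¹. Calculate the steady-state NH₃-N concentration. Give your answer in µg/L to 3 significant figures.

Outflow Q = 1.96 m³/s × 3.156e+07 s/yr = 6.185e+07 m³/yr.
Steady-state CSTR mass balance: W = Q·C + k·V·C, so C = W/(Q + kV).
Q + kV = 6.185e+07 + 19·1.41e+08 = 2.741e+09 m³/yr.
C = 708/2.741e+09 = 2.583e-07 kg/m³ = 0.0002583 mg/L = 0.2583 µg/L.

0.258 µg/L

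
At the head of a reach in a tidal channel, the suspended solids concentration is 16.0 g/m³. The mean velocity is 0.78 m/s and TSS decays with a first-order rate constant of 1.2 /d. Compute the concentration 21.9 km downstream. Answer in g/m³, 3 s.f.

Travel time t = 21.9 km / 0.78 m/s = 2.19e+04/0.78 = 2.808e+04 s = 0.325 d.
First-order decay: C = 16.0·exp(−1.2·0.325) = 16.0·0.6771 = 10.83 g/m³.

10.8 g/m³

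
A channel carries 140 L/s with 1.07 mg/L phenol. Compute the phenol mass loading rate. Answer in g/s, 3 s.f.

0.150 g/s

140 L/s = 0.14 m³/s.
Mass flux = Q·C = 0.14 m³/s × 1.07 g/m³ = 0.1498 g/s.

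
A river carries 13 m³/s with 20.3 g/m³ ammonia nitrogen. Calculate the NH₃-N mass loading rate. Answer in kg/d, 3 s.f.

22800 kg/d

Mass flux = Q·C = 13 m³/s × 20.3 g/m³ = 263.9 g/s.
= 263.9 g/s × 86.4 = 2.28e+04 kg/d.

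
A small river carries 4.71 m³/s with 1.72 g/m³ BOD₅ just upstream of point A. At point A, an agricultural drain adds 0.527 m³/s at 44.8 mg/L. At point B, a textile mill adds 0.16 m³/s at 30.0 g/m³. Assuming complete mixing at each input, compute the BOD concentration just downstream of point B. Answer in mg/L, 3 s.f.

6.77 mg/L

After input A: C = (4.71·1.72 + 0.527·44.8) / 5.237 = 6.055 mg/L.
After input B: C = (5.237·6.055 + 0.16·30) / 5.397 = 6.765 mg/L.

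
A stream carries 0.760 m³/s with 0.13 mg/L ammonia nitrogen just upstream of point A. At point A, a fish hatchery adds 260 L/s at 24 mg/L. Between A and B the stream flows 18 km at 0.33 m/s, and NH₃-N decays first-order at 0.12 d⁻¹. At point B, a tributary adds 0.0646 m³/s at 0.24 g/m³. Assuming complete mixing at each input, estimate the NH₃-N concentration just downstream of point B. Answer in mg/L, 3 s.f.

260 L/s = 0.26 m³/s.
After input A: C = (0.76·0.13 + 0.26·24) / 1.02 = 6.215 mg/L.
Over the 18 km reach to input B (t = 5.455e+04 s = 0.6313 d), decay gives C = 6.215·exp(−0.12·0.6313) = 5.761 mg/L.
After input B: C = (1.02·5.761 + 0.0646·0.24) / 1.085 = 5.432 mg/L.

5.43 mg/L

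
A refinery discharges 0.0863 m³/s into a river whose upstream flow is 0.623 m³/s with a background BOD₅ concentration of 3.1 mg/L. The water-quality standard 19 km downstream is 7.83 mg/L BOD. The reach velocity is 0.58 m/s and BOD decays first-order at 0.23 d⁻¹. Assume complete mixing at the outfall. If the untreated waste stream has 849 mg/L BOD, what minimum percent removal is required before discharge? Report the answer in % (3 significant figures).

Travel time to the compliance point: t = 1.9e+04/0.58 = 3.276e+04 s = 0.3792 d; decay factor exp(−0.23·0.3792) = 0.9165.
So the concentration just after mixing may be at most 7.83/0.9165 = 8.543 mg/L.
Mass balance: 8.543·0.7093 = 0.0863·Cₑ + 0.623·3.1.
Cₑ = (6.06 − 1.931) / 0.0863 = 47.84 mg/L.
Required removal = 1 − 47.84/849 = 94.37 %.

94.4 %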